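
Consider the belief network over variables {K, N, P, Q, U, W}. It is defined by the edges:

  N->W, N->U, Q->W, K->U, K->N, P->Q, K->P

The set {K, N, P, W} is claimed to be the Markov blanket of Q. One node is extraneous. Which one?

Ch(Q) = {W}.
Q's parents: P.
Other parents of Q's children:
  W: N
MB(Q) = {N, P, W}.
K is neither a parent, child, nor co-parent of Q, so it does not belong.

K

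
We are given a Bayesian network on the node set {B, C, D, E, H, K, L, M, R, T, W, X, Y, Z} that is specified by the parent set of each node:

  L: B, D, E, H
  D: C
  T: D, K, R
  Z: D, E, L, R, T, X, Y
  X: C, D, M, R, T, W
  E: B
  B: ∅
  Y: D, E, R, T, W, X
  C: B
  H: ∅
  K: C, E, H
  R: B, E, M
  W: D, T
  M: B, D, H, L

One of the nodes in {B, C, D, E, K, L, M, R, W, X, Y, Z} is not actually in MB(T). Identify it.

T's parents: D, K, R.
Children of T: W, X, Y, Z.
Parents of each child, excluding T:
  W: D
  X: C, D, M, R, W
  Y: D, E, R, W, X
  Z: D, E, L, R, X, Y
MB(T) = {C, D, E, K, L, M, R, W, X, Y, Z}.
B is neither a parent, child, nor co-parent of T, so it does not belong.

B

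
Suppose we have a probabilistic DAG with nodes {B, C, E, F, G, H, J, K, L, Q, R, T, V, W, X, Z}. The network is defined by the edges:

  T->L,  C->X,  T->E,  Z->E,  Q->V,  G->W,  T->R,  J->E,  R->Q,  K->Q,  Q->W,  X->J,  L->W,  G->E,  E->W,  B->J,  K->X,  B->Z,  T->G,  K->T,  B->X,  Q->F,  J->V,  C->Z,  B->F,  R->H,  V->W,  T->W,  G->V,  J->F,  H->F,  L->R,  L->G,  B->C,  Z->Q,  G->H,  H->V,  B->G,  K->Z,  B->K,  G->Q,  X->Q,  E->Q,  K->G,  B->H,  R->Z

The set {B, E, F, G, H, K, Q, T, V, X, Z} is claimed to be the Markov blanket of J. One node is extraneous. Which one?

Parents of J: B, X.
J's children: E, F, V.
Other parents of J's children:
  E: G, T, Z
  F: B, H, Q
  V: G, H, Q
MB(J) = {B, E, F, G, H, Q, T, V, X, Z}.
K is neither a parent, child, nor co-parent of J, so it does not belong.

K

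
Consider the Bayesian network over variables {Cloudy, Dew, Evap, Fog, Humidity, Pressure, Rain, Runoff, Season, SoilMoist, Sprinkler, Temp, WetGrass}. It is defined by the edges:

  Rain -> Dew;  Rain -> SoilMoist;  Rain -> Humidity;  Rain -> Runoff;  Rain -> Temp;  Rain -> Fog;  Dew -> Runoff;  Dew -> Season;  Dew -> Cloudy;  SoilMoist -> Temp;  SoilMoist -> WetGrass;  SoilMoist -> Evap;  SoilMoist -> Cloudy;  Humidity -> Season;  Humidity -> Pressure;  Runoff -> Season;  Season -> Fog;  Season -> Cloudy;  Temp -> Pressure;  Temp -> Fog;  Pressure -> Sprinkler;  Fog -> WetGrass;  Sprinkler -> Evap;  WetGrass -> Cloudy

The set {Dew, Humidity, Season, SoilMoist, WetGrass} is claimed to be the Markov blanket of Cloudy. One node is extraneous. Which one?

Parents of Cloudy: Dew, Season, SoilMoist, WetGrass.
Cloudy has no children.
Cloudy has no children, so there are no co-parents.
MB(Cloudy) = {Dew, Season, SoilMoist, WetGrass}.
Humidity is neither a parent, child, nor co-parent of Cloudy, so it does not belong.

Humidity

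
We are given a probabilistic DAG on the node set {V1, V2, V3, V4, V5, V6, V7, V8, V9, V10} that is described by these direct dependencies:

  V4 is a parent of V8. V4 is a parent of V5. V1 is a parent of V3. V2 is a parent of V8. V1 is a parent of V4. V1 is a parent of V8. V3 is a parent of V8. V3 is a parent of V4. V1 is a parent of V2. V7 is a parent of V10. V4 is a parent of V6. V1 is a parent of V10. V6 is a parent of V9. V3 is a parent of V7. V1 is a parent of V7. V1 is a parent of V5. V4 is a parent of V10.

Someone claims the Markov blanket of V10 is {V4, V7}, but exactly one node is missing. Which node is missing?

V1

The Markov blanket of a node is its parents, its children, and the other parents of its children.
Parents of V10: V1, V4, V7.
V10 has no children.
V10 has no children, so there are no co-parents.
MB(V10) = {V1, V4, V7}.
Comparing with the claimed set, V1 is missing.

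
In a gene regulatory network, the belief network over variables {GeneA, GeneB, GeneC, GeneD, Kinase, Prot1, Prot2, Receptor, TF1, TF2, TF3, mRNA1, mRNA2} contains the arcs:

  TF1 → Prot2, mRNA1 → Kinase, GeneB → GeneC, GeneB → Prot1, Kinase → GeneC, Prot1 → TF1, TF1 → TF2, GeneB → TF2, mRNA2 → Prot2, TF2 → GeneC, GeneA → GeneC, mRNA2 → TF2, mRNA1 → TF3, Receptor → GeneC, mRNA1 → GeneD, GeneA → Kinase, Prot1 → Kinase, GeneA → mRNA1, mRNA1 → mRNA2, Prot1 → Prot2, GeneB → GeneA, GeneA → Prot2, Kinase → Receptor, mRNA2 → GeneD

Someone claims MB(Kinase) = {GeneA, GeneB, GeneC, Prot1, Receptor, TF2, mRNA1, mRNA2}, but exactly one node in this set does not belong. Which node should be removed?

Kinase has children GeneC, Receptor.
Kinase has parents GeneA, Prot1, mRNA1.
Other parents of Kinase's children:
  Receptor: no additional parents.
  GeneC's other parents are GeneA, GeneB, Receptor, TF2.
MB(Kinase) = {GeneA, GeneB, GeneC, Prot1, Receptor, TF2, mRNA1}.
mRNA2 is neither a parent, child, nor co-parent of Kinase, so it does not belong.

mRNA2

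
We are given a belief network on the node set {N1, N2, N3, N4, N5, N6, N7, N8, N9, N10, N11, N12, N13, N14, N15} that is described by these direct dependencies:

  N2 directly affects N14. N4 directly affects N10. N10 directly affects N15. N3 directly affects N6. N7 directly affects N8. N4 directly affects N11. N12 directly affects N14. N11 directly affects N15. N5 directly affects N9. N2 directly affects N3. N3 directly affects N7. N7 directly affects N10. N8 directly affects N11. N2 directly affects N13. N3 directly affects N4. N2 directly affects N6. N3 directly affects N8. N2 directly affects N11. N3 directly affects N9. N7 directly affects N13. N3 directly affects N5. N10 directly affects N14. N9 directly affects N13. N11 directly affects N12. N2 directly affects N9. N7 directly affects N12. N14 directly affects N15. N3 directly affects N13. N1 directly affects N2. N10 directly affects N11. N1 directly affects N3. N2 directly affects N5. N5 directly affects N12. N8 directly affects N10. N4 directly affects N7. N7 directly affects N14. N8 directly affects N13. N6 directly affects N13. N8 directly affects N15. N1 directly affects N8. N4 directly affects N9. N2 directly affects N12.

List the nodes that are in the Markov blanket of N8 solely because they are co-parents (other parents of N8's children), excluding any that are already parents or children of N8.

{N2, N4, N6, N9, N14}

Children of N8: N10, N11, N13, N15.
  N10: N4, N7
  N11: N2, N4, N10
  N13: N2, N3, N6, N7, N9
  N15: N10, N11, N14
Excluding nodes already adjacent to N8 (N1, N3, N7, N10, N11, N13, N15), the co-parent-only contribution is {N2, N4, N6, N9, N14}.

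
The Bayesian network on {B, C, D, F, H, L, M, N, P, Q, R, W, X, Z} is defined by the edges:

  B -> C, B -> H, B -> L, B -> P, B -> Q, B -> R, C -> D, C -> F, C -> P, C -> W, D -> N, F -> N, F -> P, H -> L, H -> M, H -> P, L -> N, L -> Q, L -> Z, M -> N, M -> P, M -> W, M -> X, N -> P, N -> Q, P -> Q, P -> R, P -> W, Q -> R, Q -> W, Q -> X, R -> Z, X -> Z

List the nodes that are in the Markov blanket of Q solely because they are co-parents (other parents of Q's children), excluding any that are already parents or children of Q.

Children of Q: R, W, X.
  R: B, P
  W: C, M, P
  X: M
Excluding nodes already adjacent to Q (B, L, N, P, R, W, X), the co-parent-only contribution is {C, M}.

{C, M}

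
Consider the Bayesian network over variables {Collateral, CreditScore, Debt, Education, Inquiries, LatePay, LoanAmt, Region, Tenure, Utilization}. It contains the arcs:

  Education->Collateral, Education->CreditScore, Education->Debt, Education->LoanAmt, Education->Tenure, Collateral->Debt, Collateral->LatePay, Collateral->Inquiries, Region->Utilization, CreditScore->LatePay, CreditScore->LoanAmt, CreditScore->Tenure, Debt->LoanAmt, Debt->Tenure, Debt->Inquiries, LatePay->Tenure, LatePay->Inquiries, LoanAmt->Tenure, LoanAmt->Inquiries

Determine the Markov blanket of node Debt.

By definition, MB(Debt) is built from Debt's parents, Debt's children, and the co-parents of Debt.
Debt has parents Collateral, Education.
Ch(Debt) = {Inquiries, LoanAmt, Tenure}.
For each child, the remaining parents (spouses of Debt):
  LoanAmt: CreditScore, Education
  Tenure: CreditScore, Education, LatePay, LoanAmt
  Inquiries: Collateral, LatePay, LoanAmt
Taking the union gives {Collateral, CreditScore, Education, Inquiries, LatePay, LoanAmt, Tenure}.

{Collateral, CreditScore, Education, Inquiries, LatePay, LoanAmt, Tenure}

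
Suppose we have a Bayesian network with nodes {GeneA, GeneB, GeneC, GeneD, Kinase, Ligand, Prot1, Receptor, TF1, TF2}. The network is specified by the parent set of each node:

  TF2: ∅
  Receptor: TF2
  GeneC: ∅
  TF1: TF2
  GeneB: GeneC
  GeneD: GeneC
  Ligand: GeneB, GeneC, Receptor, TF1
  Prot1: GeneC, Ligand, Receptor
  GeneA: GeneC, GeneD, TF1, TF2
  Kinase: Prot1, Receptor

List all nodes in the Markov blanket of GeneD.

{GeneA, GeneC, TF1, TF2}

The Markov blanket of a node is its parents, its children, and the other parents of its children.
GeneD's children: GeneA.
Parents of GeneD: GeneC.
For each child, the remaining parents (spouses of GeneD):
  parents(GeneA) \ {GeneD} = {GeneC, TF1, TF2}.
Taking the union gives {GeneA, GeneC, TF1, TF2}.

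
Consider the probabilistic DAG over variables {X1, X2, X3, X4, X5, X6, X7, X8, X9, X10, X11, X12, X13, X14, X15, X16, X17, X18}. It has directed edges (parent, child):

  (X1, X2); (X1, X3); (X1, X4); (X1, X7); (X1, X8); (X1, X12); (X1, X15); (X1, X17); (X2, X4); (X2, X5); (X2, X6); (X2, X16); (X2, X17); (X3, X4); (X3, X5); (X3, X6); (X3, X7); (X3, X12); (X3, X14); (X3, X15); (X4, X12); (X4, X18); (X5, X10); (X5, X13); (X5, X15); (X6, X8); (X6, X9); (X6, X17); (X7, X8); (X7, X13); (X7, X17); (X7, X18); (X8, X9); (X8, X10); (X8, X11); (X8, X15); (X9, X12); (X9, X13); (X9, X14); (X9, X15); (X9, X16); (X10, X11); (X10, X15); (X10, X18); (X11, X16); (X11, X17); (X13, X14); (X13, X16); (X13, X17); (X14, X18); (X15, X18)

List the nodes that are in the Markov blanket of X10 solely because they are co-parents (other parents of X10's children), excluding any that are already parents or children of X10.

Children of X10: X11, X15, X18.
  X11 also has parent X8.
  X15's other parents are X1, X3, X5, X8, X9.
  X18 also has parents X4, X7, X14, X15.
Excluding nodes already adjacent to X10 (X5, X8, X11, X15, X18), the co-parent-only contribution is {X1, X3, X4, X7, X9, X14}.

{X1, X3, X4, X7, X9, X14}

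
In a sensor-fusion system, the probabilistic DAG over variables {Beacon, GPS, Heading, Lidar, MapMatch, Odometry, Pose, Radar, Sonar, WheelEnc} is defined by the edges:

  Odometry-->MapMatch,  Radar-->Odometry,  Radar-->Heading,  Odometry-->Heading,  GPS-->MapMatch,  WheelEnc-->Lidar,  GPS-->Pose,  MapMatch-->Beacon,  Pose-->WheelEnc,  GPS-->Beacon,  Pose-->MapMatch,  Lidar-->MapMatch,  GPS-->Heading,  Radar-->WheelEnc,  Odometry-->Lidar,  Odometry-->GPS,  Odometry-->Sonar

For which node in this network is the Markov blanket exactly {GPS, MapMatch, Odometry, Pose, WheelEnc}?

The target node must have every member of {GPS, MapMatch, Odometry, Pose, WheelEnc} as a parent, child, or co-parent, and no others.
Parents of Lidar: Odometry, WheelEnc; children: MapMatch; co-parents: GPS, Odometry, Pose.
These exactly cover the given set, so the node is Lidar.

Lidar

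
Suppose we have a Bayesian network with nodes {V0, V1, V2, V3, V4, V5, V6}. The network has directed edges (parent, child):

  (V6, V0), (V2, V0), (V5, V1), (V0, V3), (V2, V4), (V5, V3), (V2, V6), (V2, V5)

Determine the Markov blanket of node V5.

The Markov blanket of a node is its parents, its children, and the other parents of its children.
Pa(V5) = {V2}.
Ch(V5) = {V1, V3}.
Other parents of V5's children:
  V1 has no other parent.
  parents(V3) \ {V5} = {V0}.
So the Markov blanket of V5 is {V0, V1, V2, V3}.

{V0, V1, V2, V3}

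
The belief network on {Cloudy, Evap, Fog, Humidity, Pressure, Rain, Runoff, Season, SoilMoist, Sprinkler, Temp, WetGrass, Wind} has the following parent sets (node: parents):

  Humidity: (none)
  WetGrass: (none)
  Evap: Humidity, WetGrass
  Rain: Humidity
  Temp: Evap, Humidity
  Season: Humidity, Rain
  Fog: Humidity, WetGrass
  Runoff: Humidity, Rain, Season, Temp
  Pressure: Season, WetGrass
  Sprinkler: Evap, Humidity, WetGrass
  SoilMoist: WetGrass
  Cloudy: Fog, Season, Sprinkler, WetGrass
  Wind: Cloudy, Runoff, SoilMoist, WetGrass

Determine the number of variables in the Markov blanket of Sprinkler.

Recall MB(v) = parents ∪ children ∪ spouses, where spouses are the other parents of v's children.
Sprinkler's children: Cloudy.
Sprinkler's parents: Evap, Humidity, WetGrass.
Other parents of Sprinkler's children:
  parents(Cloudy) \ {Sprinkler} = {Fog, Season, WetGrass}.
MB(Sprinkler) = {Cloudy, Evap, Fog, Humidity, Season, WetGrass}, which has 6 nodes.

6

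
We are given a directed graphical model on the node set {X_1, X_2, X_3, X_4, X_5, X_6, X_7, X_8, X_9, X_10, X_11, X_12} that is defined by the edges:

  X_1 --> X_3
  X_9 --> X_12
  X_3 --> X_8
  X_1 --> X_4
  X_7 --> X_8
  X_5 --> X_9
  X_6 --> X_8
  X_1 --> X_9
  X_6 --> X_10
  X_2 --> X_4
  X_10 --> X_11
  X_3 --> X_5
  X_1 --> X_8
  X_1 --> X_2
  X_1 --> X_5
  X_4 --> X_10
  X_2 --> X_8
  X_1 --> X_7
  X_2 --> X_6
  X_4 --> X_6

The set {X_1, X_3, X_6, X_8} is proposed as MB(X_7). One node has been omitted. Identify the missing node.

X_2

Recall MB(v) = parents ∪ children ∪ spouses, where spouses are the other parents of v's children.
X_7 has parent X_1.
Ch(X_7) = {X_8}.
Parents of each child, excluding X_7:
  X_8: X_1, X_2, X_3, X_6
MB(X_7) = {X_1, X_2, X_3, X_6, X_8}.
Comparing with the claimed set, X_2 is missing.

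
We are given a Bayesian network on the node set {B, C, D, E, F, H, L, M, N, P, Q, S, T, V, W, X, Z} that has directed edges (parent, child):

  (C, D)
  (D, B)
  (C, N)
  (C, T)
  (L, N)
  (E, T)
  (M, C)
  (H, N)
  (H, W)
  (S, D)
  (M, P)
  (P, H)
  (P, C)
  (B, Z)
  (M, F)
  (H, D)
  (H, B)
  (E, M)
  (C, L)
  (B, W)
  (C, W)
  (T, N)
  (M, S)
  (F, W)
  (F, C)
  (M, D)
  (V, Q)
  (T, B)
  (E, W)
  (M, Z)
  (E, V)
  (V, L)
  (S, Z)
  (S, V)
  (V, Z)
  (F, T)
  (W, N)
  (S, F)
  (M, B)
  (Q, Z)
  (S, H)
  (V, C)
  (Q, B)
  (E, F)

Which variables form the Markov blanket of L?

{C, H, N, T, V, W}

L's parents: C, V.
Children of L: N.
Parents of each child, excluding L:
  N: C, H, T, W
MB(L) = {C, H, N, T, V, W}.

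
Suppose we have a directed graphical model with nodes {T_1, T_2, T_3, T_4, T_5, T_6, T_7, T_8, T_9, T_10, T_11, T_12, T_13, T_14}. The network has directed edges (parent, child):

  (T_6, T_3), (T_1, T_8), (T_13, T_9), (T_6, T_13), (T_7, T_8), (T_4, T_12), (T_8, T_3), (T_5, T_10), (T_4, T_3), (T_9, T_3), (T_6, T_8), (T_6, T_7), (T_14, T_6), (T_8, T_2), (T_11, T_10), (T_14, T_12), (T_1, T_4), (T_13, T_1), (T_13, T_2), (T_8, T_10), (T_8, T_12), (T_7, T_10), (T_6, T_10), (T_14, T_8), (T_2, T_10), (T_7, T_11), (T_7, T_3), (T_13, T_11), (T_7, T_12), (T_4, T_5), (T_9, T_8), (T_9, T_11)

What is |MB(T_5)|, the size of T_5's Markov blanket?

7

T_5's parents: T_4.
T_5's children: T_10.
Parents of each child, excluding T_5:
  T_10: T_2, T_6, T_7, T_8, T_11
MB(T_5) = {T_2, T_4, T_6, T_7, T_8, T_10, T_11}, which has 7 nodes.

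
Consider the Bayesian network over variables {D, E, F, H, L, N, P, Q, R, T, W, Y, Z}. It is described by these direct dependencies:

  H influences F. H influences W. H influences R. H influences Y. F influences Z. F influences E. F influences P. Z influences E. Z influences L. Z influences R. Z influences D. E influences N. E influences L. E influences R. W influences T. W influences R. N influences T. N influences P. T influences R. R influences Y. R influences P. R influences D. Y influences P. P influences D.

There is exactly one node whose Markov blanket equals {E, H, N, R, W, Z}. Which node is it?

The target node must have every member of {E, H, N, R, W, Z} as a parent, child, or co-parent, and no others.
Parents of T: N, W; children: R; co-parents: E, H, W, Z.
These exactly cover the given set, so the node is T.

T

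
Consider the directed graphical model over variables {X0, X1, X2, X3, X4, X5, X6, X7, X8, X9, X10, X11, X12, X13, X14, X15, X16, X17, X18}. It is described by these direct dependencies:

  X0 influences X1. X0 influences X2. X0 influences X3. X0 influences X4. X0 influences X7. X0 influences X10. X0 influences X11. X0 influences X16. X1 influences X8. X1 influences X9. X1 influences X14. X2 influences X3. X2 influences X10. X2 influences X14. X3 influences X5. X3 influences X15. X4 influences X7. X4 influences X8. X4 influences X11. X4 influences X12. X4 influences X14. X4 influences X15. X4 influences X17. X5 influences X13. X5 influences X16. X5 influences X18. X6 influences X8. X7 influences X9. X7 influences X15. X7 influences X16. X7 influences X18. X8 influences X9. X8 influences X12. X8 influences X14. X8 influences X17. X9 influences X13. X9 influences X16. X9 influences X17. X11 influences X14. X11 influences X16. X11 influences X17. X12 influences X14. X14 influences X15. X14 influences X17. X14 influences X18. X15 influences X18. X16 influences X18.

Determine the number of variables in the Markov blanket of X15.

7

Parents of X15: X3, X4, X7, X14.
Children of X15: X18.
Parents of each child, excluding X15:
  X18: X5, X7, X14, X16
MB(X15) = {X3, X4, X5, X7, X14, X16, X18}, which has 7 nodes.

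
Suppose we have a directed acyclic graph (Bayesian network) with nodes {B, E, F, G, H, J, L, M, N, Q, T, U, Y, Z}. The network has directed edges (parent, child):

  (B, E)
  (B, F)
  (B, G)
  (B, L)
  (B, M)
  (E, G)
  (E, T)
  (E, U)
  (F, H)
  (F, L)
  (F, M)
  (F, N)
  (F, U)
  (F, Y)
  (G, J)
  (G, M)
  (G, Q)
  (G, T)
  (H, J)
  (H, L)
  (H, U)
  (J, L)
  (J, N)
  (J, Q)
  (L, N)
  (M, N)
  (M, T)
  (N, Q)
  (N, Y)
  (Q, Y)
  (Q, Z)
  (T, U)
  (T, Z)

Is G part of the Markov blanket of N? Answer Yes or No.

G is a co-parent of N: both are parents of Q.
So G ∈ MB(N).

Yes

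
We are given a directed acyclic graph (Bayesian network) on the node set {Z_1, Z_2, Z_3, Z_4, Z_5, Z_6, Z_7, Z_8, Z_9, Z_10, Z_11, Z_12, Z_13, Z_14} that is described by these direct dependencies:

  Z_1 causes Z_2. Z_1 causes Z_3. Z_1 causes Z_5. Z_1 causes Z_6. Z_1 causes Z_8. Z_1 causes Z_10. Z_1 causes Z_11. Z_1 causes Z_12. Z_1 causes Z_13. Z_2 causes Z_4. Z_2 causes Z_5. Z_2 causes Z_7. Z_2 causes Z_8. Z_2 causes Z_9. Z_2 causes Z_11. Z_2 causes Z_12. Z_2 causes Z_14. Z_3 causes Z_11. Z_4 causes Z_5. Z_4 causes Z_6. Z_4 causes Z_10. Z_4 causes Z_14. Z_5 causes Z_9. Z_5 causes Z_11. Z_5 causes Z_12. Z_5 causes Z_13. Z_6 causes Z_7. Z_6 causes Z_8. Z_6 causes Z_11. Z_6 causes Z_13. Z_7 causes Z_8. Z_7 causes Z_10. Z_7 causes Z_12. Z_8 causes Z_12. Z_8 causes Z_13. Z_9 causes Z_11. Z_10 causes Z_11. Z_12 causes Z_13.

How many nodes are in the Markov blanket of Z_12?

7

Pa(Z_12) = {Z_1, Z_2, Z_5, Z_7, Z_8}.
Z_12's children: Z_13.
Parents of each child, excluding Z_12:
  Z_13 also has parents Z_1, Z_5, Z_6, Z_8.
MB(Z_12) = {Z_1, Z_2, Z_5, Z_6, Z_7, Z_8, Z_13}, which has 7 nodes.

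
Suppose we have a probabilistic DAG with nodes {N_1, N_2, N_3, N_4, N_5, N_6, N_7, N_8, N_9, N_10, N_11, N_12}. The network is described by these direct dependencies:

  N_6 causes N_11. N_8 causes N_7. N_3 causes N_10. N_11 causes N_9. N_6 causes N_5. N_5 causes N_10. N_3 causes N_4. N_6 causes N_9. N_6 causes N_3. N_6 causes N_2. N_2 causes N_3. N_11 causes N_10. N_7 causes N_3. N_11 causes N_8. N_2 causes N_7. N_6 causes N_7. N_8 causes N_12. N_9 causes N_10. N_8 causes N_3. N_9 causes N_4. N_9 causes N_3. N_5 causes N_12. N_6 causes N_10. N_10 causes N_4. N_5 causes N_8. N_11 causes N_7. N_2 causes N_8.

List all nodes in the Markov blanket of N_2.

Recall MB(v) = parents ∪ children ∪ spouses, where spouses are the other parents of v's children.
N_2's children: N_3, N_7, N_8.
Parents of N_2: N_6.
Co-parents of N_2 (other parents of its children):
  N_8 also has parents N_5, N_11.
  parents(N_7) \ {N_2} = {N_6, N_8, N_11}.
  N_3's other parents are N_6, N_7, N_8, N_9.
So the Markov blanket of N_2 is {N_3, N_5, N_6, N_7, N_8, N_9, N_11}.

{N_3, N_5, N_6, N_7, N_8, N_9, N_11}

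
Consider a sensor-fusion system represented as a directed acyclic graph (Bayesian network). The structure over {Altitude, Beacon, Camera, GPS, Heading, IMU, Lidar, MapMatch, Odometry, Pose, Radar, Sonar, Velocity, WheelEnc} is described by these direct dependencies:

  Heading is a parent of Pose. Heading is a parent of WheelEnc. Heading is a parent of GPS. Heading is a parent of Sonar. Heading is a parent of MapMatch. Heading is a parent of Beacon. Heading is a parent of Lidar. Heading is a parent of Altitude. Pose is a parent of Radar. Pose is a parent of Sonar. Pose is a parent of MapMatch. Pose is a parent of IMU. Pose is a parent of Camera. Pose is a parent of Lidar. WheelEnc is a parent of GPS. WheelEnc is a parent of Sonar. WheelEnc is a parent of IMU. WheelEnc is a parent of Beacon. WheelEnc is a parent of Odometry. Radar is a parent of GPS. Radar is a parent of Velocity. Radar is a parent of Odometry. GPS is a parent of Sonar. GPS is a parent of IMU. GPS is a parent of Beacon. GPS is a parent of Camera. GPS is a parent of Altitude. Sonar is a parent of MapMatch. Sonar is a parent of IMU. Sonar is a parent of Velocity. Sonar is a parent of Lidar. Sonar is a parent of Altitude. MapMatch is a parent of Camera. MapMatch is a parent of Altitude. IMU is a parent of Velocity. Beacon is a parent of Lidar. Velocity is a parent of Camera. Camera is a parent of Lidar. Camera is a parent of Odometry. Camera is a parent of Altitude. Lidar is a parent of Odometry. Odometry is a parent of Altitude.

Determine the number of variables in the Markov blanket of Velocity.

The Markov blanket of a node is its parents, its children, and the other parents of its children.
Pa(Velocity) = {IMU, Radar, Sonar}.
Velocity has child Camera.
Co-parents of Velocity (other parents of its children):
  Camera: GPS, MapMatch, Pose
MB(Velocity) = {Camera, GPS, IMU, MapMatch, Pose, Radar, Sonar}, which has 7 nodes.

7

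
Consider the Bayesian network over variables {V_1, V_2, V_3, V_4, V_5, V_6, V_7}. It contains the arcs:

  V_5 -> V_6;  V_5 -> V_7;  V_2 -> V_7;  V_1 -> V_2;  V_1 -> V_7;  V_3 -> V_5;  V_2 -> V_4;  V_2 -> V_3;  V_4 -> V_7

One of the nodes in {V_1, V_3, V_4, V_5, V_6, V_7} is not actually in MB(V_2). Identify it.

V_6

V_2 has children V_3, V_4, V_7.
V_2's parents: V_1.
Co-parents of V_2 (other parents of its children):
  V_3 has no other parent.
  V_4: no additional parents.
  parents(V_7) \ {V_2} = {V_1, V_4, V_5}.
MB(V_2) = {V_1, V_3, V_4, V_5, V_7}.
V_6 is neither a parent, child, nor co-parent of V_2, so it does not belong.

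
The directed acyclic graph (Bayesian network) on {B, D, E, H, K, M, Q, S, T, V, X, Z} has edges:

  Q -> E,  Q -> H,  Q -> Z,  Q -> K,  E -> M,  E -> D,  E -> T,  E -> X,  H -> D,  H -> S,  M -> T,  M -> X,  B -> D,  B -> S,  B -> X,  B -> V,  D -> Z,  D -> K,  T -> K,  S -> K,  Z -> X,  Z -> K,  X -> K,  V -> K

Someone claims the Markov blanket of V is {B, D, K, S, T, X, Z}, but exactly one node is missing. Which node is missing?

The Markov blanket of a node is its parents, its children, and the other parents of its children.
V has parent B.
Children of V: K.
For each child, the remaining parents (spouses of V):
  K's other parents are D, Q, S, T, X, Z.
MB(V) = {B, D, K, Q, S, T, X, Z}.
Comparing with the claimed set, Q is missing.

Q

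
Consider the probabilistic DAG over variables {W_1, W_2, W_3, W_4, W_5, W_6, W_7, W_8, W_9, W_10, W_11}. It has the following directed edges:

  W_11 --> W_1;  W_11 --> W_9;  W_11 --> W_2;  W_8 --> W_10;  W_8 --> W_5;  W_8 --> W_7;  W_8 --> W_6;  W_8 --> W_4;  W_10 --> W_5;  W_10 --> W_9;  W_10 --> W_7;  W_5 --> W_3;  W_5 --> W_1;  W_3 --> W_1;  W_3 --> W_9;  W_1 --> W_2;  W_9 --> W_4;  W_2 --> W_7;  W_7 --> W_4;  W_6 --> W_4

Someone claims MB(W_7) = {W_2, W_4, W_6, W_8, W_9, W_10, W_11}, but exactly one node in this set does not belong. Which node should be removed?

W_11

By definition, MB(W_7) is built from W_7's parents, W_7's children, and the co-parents of W_7.
W_7 has child W_4.
Parents of W_7: W_2, W_8, W_10.
For each child, the remaining parents (spouses of W_7):
  W_4: W_6, W_8, W_9
MB(W_7) = {W_2, W_4, W_6, W_8, W_9, W_10}.
W_11 is neither a parent, child, nor co-parent of W_7, so it does not belong.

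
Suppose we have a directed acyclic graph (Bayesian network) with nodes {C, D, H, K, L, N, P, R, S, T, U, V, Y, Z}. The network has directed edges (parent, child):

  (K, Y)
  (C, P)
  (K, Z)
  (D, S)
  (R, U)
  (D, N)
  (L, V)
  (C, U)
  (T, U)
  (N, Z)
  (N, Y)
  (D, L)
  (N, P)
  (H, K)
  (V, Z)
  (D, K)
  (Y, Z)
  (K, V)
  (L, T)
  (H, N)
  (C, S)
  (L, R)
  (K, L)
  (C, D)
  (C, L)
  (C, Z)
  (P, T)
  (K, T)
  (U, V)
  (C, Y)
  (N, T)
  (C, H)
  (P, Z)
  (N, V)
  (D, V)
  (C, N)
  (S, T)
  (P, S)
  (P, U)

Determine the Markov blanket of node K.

A node's Markov blanket = Pa ∪ Ch ∪ (parents of Ch other than the node itself).
Pa(K) = {D, H}.
Ch(K) = {L, T, V, Y, Z}.
Parents of each child, excluding K:
  L also has parents C, D.
  T's other parents are L, N, P, S.
  V's other parents are D, L, N, U.
  Y also has parents C, N.
  Z also has parents C, N, P, V, Y.
MB(K) = {C, D, H, L, N, P, S, T, U, V, Y, Z}.

{C, D, H, L, N, P, S, T, U, V, Y, Z}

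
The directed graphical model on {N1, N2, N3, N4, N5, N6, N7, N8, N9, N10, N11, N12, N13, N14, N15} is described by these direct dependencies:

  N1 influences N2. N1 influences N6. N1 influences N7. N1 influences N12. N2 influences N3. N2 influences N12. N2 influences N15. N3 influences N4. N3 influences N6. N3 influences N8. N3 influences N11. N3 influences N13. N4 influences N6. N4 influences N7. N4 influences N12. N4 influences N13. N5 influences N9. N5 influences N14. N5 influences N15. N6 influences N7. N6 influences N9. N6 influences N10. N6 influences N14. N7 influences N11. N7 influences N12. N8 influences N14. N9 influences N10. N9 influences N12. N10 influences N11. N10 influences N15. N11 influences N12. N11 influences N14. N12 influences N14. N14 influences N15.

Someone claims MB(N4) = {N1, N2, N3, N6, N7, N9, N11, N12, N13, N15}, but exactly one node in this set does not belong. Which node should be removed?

N15

N4's parents: N3.
N4's children: N6, N7, N12, N13.
For each child, the remaining parents (spouses of N4):
  parents(N6) \ {N4} = {N1, N3}.
  parents(N7) \ {N4} = {N1, N6}.
  parents(N12) \ {N4} = {N1, N2, N7, N9, N11}.
  N13 also has parent N3.
MB(N4) = {N1, N2, N3, N6, N7, N9, N11, N12, N13}.
N15 is neither a parent, child, nor co-parent of N4, so it does not belong.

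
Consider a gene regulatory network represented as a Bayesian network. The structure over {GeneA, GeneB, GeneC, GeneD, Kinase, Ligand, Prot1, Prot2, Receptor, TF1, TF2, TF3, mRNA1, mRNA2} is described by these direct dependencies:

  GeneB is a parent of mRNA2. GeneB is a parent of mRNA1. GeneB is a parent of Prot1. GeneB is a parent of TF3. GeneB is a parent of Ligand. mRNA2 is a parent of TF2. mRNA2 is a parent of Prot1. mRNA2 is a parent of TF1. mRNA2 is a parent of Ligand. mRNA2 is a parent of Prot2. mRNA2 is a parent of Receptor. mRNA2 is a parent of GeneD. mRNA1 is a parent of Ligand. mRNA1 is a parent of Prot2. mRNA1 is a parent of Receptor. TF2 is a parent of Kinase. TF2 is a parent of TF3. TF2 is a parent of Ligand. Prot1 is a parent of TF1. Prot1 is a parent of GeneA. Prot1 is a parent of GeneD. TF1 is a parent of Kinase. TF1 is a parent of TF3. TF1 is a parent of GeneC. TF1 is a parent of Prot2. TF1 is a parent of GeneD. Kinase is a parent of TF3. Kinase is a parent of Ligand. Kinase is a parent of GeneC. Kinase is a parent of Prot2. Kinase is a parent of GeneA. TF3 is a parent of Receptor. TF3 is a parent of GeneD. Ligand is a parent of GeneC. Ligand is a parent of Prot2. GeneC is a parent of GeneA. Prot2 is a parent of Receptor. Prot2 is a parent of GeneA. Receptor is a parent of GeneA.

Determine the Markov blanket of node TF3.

{GeneB, GeneD, Kinase, Prot1, Prot2, Receptor, TF1, TF2, mRNA1, mRNA2}

Children of TF3: GeneD, Receptor.
TF3's parents: GeneB, Kinase, TF1, TF2.
Other parents of TF3's children:
  Receptor: Prot2, mRNA1, mRNA2
  GeneD: Prot1, TF1, mRNA2
MB(TF3) = {GeneB, GeneD, Kinase, Prot1, Prot2, Receptor, TF1, TF2, mRNA1, mRNA2}.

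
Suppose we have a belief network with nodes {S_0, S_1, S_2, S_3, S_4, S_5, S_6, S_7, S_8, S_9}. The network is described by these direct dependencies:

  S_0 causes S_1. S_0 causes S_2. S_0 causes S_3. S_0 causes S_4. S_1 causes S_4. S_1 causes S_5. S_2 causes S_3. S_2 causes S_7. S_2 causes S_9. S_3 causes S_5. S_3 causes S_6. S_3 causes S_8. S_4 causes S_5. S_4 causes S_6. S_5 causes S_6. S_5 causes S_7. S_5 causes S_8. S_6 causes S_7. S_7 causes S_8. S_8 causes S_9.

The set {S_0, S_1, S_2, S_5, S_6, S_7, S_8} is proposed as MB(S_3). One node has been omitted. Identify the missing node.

S_4

S_3 has parents S_0, S_2.
Ch(S_3) = {S_5, S_6, S_8}.
Co-parents of S_3 (other parents of its children):
  S_5's other parents are S_1, S_4.
  S_6 also has parents S_4, S_5.
  S_8's other parents are S_5, S_7.
MB(S_3) = {S_0, S_1, S_2, S_4, S_5, S_6, S_7, S_8}.
Comparing with the claimed set, S_4 is missing.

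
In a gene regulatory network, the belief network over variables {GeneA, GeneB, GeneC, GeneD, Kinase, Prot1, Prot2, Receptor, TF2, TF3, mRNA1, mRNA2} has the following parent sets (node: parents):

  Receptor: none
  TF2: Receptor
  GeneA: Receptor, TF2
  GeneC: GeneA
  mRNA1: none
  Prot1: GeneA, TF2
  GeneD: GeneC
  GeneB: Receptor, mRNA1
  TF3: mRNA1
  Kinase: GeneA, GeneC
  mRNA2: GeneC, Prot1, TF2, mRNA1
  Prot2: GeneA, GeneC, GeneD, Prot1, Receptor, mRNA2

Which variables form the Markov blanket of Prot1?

{GeneA, GeneC, GeneD, Prot2, Receptor, TF2, mRNA1, mRNA2}

Parents of Prot1: GeneA, TF2.
Ch(Prot1) = {Prot2, mRNA2}.
For each child, the remaining parents (spouses of Prot1):
  mRNA2's other parents are GeneC, TF2, mRNA1.
  parents(Prot2) \ {Prot1} = {GeneA, GeneC, GeneD, Receptor, mRNA2}.
Union: {GeneA, TF2} ∪ {Prot2, mRNA2} ∪ {GeneA, GeneC, GeneD, Receptor, TF2, mRNA1, mRNA2} = {GeneA, GeneC, GeneD, Prot2, Receptor, TF2, mRNA1, mRNA2}.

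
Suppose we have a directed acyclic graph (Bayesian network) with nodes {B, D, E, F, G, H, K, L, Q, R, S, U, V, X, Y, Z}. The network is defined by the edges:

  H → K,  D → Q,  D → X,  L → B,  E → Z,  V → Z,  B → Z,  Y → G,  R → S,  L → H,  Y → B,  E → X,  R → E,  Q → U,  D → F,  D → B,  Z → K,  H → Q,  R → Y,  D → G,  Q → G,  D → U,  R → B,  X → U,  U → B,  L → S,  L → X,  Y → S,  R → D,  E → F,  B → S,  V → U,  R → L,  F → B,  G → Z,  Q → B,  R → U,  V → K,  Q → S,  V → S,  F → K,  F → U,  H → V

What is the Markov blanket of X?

X has parents D, E, L.
X has child U.
Co-parents of X (other parents of its children):
  U also has parents D, F, Q, R, V.
Taking the union gives {D, E, F, L, Q, R, U, V}.

{D, E, F, L, Q, R, U, V}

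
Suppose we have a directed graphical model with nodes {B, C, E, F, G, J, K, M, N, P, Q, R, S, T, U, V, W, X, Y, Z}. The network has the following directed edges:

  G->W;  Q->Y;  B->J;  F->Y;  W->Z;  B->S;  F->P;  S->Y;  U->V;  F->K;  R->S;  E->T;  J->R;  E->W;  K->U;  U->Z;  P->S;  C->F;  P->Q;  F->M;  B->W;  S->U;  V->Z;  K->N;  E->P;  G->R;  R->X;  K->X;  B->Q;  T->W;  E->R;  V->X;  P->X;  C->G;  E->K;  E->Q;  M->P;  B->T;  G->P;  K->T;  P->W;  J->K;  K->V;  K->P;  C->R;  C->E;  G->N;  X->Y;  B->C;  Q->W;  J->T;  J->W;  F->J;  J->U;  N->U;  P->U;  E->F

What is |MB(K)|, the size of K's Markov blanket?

14

K has children N, P, T, U, V, X.
K has parents E, F, J.
Other parents of K's children:
  N: G
  P: E, F, G, M
  T: B, E, J
  U: J, N, P, S
  V: U
  X: P, R, V
MB(K) = {B, E, F, G, J, M, N, P, R, S, T, U, V, X}, which has 14 nodes.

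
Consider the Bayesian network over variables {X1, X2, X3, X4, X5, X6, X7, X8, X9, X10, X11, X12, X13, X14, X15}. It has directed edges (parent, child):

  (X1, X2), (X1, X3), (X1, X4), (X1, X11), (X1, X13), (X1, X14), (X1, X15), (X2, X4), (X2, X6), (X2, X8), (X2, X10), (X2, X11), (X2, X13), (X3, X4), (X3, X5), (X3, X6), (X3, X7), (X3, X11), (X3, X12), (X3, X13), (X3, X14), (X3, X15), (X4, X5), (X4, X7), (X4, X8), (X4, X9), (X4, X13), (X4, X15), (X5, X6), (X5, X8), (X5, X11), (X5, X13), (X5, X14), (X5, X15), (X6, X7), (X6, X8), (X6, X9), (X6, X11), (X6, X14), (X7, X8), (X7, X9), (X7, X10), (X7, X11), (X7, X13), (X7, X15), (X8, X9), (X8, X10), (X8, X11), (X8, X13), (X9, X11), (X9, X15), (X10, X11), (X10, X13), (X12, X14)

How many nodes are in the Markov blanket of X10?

11

X10 has parents X2, X7, X8.
Ch(X10) = {X11, X13}.
For each child, the remaining parents (spouses of X10):
  parents(X11) \ {X10} = {X1, X2, X3, X5, X6, X7, X8, X9}.
  X13 also has parents X1, X2, X3, X4, X5, X7, X8.
MB(X10) = {X1, X2, X3, X4, X5, X6, X7, X8, X9, X11, X13}, which has 11 nodes.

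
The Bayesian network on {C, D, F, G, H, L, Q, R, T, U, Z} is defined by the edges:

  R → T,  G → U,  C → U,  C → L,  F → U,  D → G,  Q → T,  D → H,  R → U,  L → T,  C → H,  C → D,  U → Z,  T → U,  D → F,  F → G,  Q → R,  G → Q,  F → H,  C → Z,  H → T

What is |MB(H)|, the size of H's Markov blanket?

By definition, MB(H) is built from H's parents, H's children, and the co-parents of H.
Parents of H: C, D, F.
H has child T.
Other parents of H's children:
  T's other parents are L, Q, R.
MB(H) = {C, D, F, L, Q, R, T}, which has 7 nodes.

7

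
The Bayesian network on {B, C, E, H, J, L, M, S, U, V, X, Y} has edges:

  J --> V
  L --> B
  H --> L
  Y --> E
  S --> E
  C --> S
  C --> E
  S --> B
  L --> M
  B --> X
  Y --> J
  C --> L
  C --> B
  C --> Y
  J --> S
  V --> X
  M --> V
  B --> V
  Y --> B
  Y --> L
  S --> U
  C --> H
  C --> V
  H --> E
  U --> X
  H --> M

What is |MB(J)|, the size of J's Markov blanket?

6

By definition, MB(J) is built from J's parents, J's children, and the co-parents of J.
J has parent Y.
J has children S, V.
Other parents of J's children:
  S: C
  V: B, C, M
MB(J) = {B, C, M, S, V, Y}, which has 6 nodes.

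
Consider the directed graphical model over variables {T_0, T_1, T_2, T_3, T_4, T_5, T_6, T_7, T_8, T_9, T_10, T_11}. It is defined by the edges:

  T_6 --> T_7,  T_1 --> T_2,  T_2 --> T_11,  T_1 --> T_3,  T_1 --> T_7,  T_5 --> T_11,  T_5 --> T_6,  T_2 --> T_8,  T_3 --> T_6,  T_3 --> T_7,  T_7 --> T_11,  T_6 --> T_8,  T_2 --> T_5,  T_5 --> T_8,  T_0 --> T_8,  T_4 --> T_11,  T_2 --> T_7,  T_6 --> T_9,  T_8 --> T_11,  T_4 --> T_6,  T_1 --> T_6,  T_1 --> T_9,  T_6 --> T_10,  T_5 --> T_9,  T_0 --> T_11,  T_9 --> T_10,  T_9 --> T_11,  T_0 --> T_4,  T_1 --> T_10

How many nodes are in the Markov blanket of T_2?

T_2 has parent T_1.
T_2 has children T_5, T_7, T_8, T_11.
Parents of each child, excluding T_2:
  T_5 has no other parent.
  T_7 also has parents T_1, T_3, T_6.
  parents(T_8) \ {T_2} = {T_0, T_5, T_6}.
  T_11's other parents are T_0, T_4, T_5, T_7, T_8, T_9.
MB(T_2) = {T_0, T_1, T_3, T_4, T_5, T_6, T_7, T_8, T_9, T_11}, which has 10 nodes.

10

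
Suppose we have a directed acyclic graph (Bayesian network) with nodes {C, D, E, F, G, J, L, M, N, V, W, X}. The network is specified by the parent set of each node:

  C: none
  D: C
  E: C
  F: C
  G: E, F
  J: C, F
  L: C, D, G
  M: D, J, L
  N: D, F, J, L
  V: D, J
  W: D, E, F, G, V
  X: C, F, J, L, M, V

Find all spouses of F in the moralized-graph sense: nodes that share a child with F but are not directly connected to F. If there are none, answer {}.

{D, E, L, M, V}

Children of F: G, J, N, W, X.
  G: E
  J: C
  N: D, J, L
  W: D, E, G, V
  X: C, J, L, M, V
Excluding nodes already adjacent to F (C, G, J, N, W, X), the co-parent-only contribution is {D, E, L, M, V}.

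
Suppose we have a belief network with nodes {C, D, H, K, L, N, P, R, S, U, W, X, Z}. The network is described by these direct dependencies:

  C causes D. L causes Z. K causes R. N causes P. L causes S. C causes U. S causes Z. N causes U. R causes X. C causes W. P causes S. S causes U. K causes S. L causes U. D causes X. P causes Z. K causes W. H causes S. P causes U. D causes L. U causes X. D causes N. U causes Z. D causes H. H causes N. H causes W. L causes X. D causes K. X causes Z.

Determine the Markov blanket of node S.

Parents of S: H, K, L, P.
Ch(S) = {U, Z}.
Parents of each child, excluding S:
  U: C, L, N, P
  Z: L, P, U, X
Union: {H, K, L, P} ∪ {U, Z} ∪ {C, L, N, P, U, X} = {C, H, K, L, N, P, U, X, Z}.

{C, H, K, L, N, P, U, X, Z}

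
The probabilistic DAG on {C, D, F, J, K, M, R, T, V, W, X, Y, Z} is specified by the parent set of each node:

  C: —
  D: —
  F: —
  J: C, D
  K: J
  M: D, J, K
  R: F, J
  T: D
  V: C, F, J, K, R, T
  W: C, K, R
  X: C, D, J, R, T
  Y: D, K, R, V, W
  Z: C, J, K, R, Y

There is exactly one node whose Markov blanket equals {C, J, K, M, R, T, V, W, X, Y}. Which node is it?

D

The target node must have every member of {C, J, K, M, R, T, V, W, X, Y} as a parent, child, or co-parent, and no others.
Parents of D: none; children: J, M, T, X, Y; co-parents: C, J, K, R, T, V, W.
These exactly cover the given set, so the node is D.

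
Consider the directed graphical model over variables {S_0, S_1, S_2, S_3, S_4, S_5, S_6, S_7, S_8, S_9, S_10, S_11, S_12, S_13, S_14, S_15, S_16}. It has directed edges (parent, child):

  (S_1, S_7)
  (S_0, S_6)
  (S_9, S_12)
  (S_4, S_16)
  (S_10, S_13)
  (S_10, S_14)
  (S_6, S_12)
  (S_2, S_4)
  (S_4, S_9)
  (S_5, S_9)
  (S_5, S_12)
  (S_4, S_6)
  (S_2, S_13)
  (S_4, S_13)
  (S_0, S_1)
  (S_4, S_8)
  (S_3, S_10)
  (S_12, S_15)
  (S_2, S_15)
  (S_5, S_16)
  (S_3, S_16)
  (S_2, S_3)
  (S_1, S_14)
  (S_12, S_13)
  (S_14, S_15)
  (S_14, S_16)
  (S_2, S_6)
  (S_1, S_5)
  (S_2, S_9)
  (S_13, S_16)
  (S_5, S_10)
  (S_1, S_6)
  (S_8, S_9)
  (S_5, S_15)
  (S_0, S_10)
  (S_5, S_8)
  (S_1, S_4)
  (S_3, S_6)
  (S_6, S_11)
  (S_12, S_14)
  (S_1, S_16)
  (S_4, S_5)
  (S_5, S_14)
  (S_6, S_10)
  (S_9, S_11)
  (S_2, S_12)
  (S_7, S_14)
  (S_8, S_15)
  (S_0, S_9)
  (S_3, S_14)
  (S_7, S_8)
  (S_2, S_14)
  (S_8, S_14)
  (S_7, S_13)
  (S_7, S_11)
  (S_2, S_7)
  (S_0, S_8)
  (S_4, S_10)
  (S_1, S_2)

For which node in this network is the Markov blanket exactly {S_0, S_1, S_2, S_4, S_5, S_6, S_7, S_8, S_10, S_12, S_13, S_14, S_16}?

S_3

The target node must have every member of {S_0, S_1, S_2, S_4, S_5, S_6, S_7, S_8, S_10, S_12, S_13, S_14, S_16} as a parent, child, or co-parent, and no others.
Parents of S_3: S_2; children: S_6, S_10, S_14, S_16; co-parents: S_0, S_1, S_2, S_4, S_5, S_6, S_7, S_8, S_10, S_12, S_13, S_14.
These exactly cover the given set, so the node is S_3.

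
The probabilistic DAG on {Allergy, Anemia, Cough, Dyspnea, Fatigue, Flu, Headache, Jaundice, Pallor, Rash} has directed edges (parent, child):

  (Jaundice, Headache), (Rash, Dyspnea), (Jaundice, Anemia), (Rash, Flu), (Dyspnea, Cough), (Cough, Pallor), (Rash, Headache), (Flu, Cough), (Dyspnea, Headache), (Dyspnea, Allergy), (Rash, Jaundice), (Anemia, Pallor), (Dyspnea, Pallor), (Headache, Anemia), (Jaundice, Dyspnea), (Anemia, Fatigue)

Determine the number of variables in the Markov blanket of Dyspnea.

The Markov blanket of a node is its parents, its children, and the other parents of its children.
Dyspnea has parents Jaundice, Rash.
Children of Dyspnea: Allergy, Cough, Headache, Pallor.
For each child, the remaining parents (spouses of Dyspnea):
  Headache's other parents are Jaundice, Rash.
  Cough also has parent Flu.
  Pallor's other parents are Anemia, Cough.
  Allergy: no additional parents.
MB(Dyspnea) = {Allergy, Anemia, Cough, Flu, Headache, Jaundice, Pallor, Rash}, which has 8 nodes.

8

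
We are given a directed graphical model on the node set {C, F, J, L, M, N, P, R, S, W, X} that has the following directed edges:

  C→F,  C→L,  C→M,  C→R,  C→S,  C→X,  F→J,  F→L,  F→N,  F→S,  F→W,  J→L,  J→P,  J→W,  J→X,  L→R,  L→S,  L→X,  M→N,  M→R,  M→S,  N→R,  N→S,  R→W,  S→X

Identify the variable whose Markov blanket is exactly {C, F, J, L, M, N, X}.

The target node must have every member of {C, F, J, L, M, N, X} as a parent, child, or co-parent, and no others.
Parents of S: C, F, L, M, N; children: X; co-parents: C, J, L.
These exactly cover the given set, so the node is S.

S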